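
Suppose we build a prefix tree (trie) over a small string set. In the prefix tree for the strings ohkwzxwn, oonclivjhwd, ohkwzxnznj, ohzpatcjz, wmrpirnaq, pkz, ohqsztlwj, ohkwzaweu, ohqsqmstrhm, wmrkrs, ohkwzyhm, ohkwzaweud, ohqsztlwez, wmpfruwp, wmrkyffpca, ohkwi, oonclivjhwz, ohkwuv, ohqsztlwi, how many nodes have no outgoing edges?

18

Leaves are exactly the stored words that no other stored word extends.
Those words: "ohkwi", "ohkwuv", "ohkwzaweud", "ohkwzxnznj", "ohkwzxwn", "ohkwzyhm", "ohqsqmstrhm", "ohqsztlwez", "ohqsztlwi", "ohqsztlwj", "ohzpatcjz", "oonclivjhwd", "oonclivjhwz", "pkz", "wmpfruwp", "wmrkrs", "wmrkyffpca", "wmrpirnaq"
Leaf count: 18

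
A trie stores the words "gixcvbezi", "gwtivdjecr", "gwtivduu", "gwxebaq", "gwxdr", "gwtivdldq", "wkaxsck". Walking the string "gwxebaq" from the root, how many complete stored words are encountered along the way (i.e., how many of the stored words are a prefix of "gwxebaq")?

1

Check each prefix of "gwxebaq" against the stored set — each match is an end-marker on the path.
Prefixes of the query that are stored words: "gwxebaq"
Count: 1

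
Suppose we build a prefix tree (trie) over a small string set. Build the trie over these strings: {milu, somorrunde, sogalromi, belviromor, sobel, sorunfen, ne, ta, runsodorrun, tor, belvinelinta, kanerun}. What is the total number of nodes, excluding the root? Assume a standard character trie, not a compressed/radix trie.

For each word, the new-node count is its length minus the longest prefix already in the trie:
  "milu" → 4 new (m, i, l, u)
  "somorrunde" → 10 new (s, o, m, o, r, r, u, n, d, e)
  "sogalromi" → prefix "so" already present; 7 new (g, a, l, r, o, m, i)
  "belviromor" → 10 new (b, e, l, v, i, r, o, m, o, r)
  "sobel" → prefix "so" already present; 3 new (b, e, l)
  "sorunfen" → prefix "so" already present; 6 new (r, u, n, f, e, n)
  "ne" → 2 new (n, e)
  "ta" → 2 new (t, a)
  "runsodorrun" → 11 new (r, u, n, s, o, d, o, r, r, u, n)
  "tor" → prefix "t" already present; 2 new (o, r)
  "belvinelinta" → prefix "belvi" already present; 7 new (n, e, l, i, n, t, a)
  "kanerun" → 7 new (k, a, n, e, r, u, n)
Total nodes = 4 + 10 + 7 + 10 + 3 + 6 + 2 + 2 + 11 + 2 + 7 + 7 = 71

71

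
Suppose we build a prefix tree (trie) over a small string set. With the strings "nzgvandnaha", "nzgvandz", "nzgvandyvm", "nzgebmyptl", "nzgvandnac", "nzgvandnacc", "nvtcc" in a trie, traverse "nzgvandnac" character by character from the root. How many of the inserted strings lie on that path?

1

Check each prefix of "nzgvandnac" against the stored set — each match is an end-marker on the path.
Prefixes of the query that are stored words: "nzgvandnac"
Count: 1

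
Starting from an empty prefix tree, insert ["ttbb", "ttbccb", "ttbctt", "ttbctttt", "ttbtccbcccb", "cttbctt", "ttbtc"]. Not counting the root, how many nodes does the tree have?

26

For each word, the new-node count is its length minus the longest prefix already in the trie:
  "ttbb" → 4 new (t, t, b, b)
  "ttbccb" → prefix "ttb" already present; 3 new (c, c, b)
  "ttbctt" → prefix "ttbc" already present; 2 new (t, t)
  "ttbctttt" → prefix "ttbctt" already present; 2 new (t, t)
  "ttbtccbcccb" → prefix "ttb" already present; 8 new (t, c, c, b, c, c, c, b)
  "cttbctt" → 7 new (c, t, t, b, c, t, t)
  "ttbtc" → prefix "ttbtc" already present; 0 new (none)
Total nodes = 4 + 3 + 2 + 2 + 8 + 7 + 0 = 26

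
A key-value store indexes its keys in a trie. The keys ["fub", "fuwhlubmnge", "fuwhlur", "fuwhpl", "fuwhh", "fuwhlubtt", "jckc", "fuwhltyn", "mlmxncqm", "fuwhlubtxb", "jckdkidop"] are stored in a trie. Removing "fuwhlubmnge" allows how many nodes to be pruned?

Walk "fuwhlubmnge" from the leaf back toward the root, removing each node that no remaining word uses.
The suffix "mnge" (4 nodes) is used only by "fuwhlubmnge"; the node for "fuwhlub" still has the child "t", so pruning stops there.
Nodes removed: 4

4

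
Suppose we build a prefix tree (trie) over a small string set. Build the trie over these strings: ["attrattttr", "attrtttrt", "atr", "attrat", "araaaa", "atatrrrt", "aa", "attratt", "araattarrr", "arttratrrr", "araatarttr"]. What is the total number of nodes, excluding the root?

Count nodes per top-level branch (shared prefixes stored once):
  'a'-branch (aa, araaaa, araatarttr, araattarrr, arttratrrr, atatrrrt, atr, attrat, attratt, attrattttr, attrtttrt): 47 nodes
Sum: 47

47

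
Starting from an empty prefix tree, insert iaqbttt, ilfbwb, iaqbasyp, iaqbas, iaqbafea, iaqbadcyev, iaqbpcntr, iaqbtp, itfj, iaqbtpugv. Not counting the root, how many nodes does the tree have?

Trie structure (* marks end of a word):
(root)
└─ i
   ├─ a
   │  └─ q
   │     └─ b
   │        ├─ a
   │        │  ├─ d
   │        │  │  └─ c
   │        │  │     └─ y
   │        │  │        └─ e
   │        │  │           └─ v *
   │        │  ├─ f
   │        │  │  └─ e
   │        │  │     └─ a *
   │        │  └─ s *
   │        │     └─ y
   │        │        └─ p *
   │        ├─ p
   │        │  └─ c
   │        │     └─ n
   │        │        └─ t
   │        │           └─ r *
   │        └─ t
   │           ├─ p *
   │           │  └─ u
   │           │     └─ g
   │           │        └─ v *
   │           └─ t
   │              └─ t *
   ├─ l
   │  └─ f
   │     └─ b
   │        └─ w
   │           └─ b *
   └─ t
      └─ f
         └─ j *
Counting every labelled node above: 36.

36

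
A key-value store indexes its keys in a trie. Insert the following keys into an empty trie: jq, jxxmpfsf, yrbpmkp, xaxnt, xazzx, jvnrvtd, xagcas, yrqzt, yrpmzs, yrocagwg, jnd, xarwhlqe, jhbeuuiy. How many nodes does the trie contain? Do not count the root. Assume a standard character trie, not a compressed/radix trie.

62

For each word, the new-node count is its length minus the longest prefix already in the trie:
  "jq" → 2 new (j, q)
  "jxxmpfsf" → prefix "j" already present; 7 new (x, x, m, p, f, s, f)
  "yrbpmkp" → 7 new (y, r, b, p, m, k, p)
  "xaxnt" → 5 new (x, a, x, n, t)
  "xazzx" → prefix "xa" already present; 3 new (z, z, x)
  "jvnrvtd" → prefix "j" already present; 6 new (v, n, r, v, t, d)
  "xagcas" → prefix "xa" already present; 4 new (g, c, a, s)
  "yrqzt" → prefix "yr" already present; 3 new (q, z, t)
  "yrpmzs" → prefix "yr" already present; 4 new (p, m, z, s)
  "yrocagwg" → prefix "yr" already present; 6 new (o, c, a, g, w, g)
  "jnd" → prefix "j" already present; 2 new (n, d)
  "xarwhlqe" → prefix "xa" already present; 6 new (r, w, h, l, q, e)
  "jhbeuuiy" → prefix "j" already present; 7 new (h, b, e, u, u, i, y)
Total nodes = 2 + 7 + 7 + 5 + 3 + 6 + 4 + 3 + 4 + 6 + 2 + 6 + 7 = 62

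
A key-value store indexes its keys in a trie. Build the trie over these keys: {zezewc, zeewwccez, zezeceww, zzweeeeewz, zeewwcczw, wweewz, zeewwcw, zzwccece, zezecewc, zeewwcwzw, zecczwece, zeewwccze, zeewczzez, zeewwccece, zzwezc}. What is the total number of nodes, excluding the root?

60

Insert word by word; a character creates a node only if that edge doesn't already exist:
  "zezewc" → 6 new (z, e, z, e, w, c)
  "zeewwccez" → prefix "ze" already present; 7 new (e, w, w, c, c, e, z)
  "zezeceww" → prefix "zeze" already present; 4 new (c, e, w, w)
  "zzweeeeewz" → prefix "z" already present; 9 new (z, w, e, e, e, e, e, w, z)
  "zeewwcczw" → prefix "zeewwcc" already present; 2 new (z, w)
  "wweewz" → 6 new (w, w, e, e, w, z)
  "zeewwcw" → prefix "zeewwc" already present; 1 new (w)
  "zzwccece" → prefix "zzw" already present; 5 new (c, c, e, c, e)
  "zezecewc" → prefix "zezecew" already present; 1 new (c)
  "zeewwcwzw" → prefix "zeewwcw" already present; 2 new (z, w)
  "zecczwece" → prefix "ze" already present; 7 new (c, c, z, w, e, c, e)
  "zeewwccze" → prefix "zeewwccz" already present; 1 new (e)
  "zeewczzez" → prefix "zeew" already present; 5 new (c, z, z, e, z)
  "zeewwccece" → prefix "zeewwcce" already present; 2 new (c, e)
  "zzwezc" → prefix "zzwe" already present; 2 new (z, c)
Total nodes = 6 + 7 + 4 + 9 + 2 + 6 + 1 + 5 + 1 + 2 + 7 + 1 + 5 + 2 + 2 = 60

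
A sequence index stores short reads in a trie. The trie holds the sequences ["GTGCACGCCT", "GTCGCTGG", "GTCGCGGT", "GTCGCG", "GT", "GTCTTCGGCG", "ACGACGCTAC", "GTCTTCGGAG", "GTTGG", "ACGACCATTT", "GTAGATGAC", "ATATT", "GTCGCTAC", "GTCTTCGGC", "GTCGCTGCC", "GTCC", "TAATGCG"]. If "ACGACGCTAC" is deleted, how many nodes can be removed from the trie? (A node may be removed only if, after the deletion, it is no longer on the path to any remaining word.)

A node on "ACGACGCTAC"'s path can go only if nothing else ends at it or branches off below it.
The suffix "GCTAC" (5 nodes) is used only by "ACGACGCTAC"; the node for "ACGAC" still has the child "C", so pruning stops there.
Nodes removed: 5

5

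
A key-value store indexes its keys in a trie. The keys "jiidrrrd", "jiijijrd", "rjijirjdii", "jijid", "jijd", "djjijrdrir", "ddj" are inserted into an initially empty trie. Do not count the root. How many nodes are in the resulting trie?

Trace insertions, counting only characters that open a new branch:
  "jiidrrrd" → 8 new (j, i, i, d, r, r, r, d)
  "jiijijrd" → prefix "jii" already present; 5 new (j, i, j, r, d)
  "rjijirjdii" → 10 new (r, j, i, j, i, r, j, d, i, i)
  "jijid" → prefix "ji" already present; 3 new (j, i, d)
  "jijd" → prefix "jij" already present; 1 new (d)
  "djjijrdrir" → 10 new (d, j, j, i, j, r, d, r, i, r)
  "ddj" → prefix "d" already present; 2 new (d, j)
Total nodes = 8 + 5 + 10 + 3 + 1 + 10 + 2 = 39

39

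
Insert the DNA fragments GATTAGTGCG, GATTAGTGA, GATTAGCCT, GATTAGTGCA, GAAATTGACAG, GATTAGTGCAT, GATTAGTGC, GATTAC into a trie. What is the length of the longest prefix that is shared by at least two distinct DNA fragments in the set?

Look for the deepest trie node that still has at least two words in its subtree.
"GATTAGTGCA" and "GATTAGTGCAT" agree on "GATTAGTGCA" (10 characters) before diverging; nothing deeper is shared.
Longest shared-prefix length: 10

10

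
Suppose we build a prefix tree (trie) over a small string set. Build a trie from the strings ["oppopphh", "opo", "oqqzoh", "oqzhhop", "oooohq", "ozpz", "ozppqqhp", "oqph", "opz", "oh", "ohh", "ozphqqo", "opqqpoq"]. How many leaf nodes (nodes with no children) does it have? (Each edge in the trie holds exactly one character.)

12

Leaves are exactly the stored words that no other stored word extends.
Those words: "ohh", "oooohq", "opo", "oppopphh", "opqqpoq", "opz", "oqph", "oqqzoh", "oqzhhop", "ozphqqo", "ozppqqhp", "ozpz"
Leaf count: 12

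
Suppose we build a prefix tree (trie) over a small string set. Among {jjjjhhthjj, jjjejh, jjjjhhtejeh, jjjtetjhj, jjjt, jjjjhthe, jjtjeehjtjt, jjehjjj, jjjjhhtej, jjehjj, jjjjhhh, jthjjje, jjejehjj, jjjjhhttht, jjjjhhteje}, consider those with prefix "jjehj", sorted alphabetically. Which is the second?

Words with prefix "jjehj", in lexicographic order: "jjehjj", "jjehjjj"
The 2nd is jjehjjj.

jjehjjj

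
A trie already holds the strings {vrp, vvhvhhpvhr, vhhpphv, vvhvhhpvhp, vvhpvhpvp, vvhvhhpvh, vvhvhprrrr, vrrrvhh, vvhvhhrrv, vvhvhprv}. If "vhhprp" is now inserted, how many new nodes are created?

2

"vhhp" is already a path in the trie; the remaining "rp" must be added.
So 6 − 4 = 2 new nodes.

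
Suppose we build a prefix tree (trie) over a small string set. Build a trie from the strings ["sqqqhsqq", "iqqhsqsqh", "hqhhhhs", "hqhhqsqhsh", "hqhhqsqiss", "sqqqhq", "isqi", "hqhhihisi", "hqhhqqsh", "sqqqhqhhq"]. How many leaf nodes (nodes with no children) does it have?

9

Leaves are exactly the stored words that no other stored word extends.
Those words: "hqhhhhs", "hqhhihisi", "hqhhqqsh", "hqhhqsqhsh", "hqhhqsqiss", "iqqhsqsqh", "isqi", "sqqqhqhhq", "sqqqhsqq"
Leaf count: 9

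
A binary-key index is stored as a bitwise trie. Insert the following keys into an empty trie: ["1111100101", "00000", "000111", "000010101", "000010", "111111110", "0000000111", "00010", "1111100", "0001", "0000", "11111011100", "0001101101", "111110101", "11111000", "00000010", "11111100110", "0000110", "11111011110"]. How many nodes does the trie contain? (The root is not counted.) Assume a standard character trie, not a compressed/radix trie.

57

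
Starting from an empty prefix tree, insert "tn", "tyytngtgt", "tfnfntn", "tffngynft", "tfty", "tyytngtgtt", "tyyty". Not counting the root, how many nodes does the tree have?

27

Trie structure (* marks end of a word):
(root)
└─ t
   ├─ f
   │  ├─ f
   │  │  └─ n
   │  │     └─ g
   │  │        └─ y
   │  │           └─ n
   │  │              └─ f
   │  │                 └─ t *
   │  ├─ n
   │  │  └─ f
   │  │     └─ n
   │  │        └─ t
   │  │           └─ n *
   │  └─ t
   │     └─ y *
   ├─ n *
   └─ y
      └─ y
         └─ t
            ├─ n
            │  └─ g
            │     └─ t
            │        └─ g
            │           └─ t *
            │              └─ t *
            └─ y *
Counting every labelled node above: 27.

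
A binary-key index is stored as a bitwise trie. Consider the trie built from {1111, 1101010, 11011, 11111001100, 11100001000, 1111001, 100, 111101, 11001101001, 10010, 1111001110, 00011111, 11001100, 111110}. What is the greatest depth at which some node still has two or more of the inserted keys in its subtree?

Equivalently: take the maximum, over all pairs, of their longest common prefix length.
"11001100" and "11001101001" agree on "1100110" (7 characters) before diverging; nothing deeper is shared.
Longest shared-prefix length: 7

7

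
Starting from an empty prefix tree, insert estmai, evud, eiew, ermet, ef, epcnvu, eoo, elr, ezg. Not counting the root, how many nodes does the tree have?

Insert word by word; a character creates a node only if that edge doesn't already exist:
  "estmai" → 6 new (e, s, t, m, a, i)
  "evud" → prefix "e" already present; 3 new (v, u, d)
  "eiew" → prefix "e" already present; 3 new (i, e, w)
  "ermet" → prefix "e" already present; 4 new (r, m, e, t)
  "ef" → prefix "e" already present; 1 new (f)
  "epcnvu" → prefix "e" already present; 5 new (p, c, n, v, u)
  "eoo" → prefix "e" already present; 2 new (o, o)
  "elr" → prefix "e" already present; 2 new (l, r)
  "ezg" → prefix "e" already present; 2 new (z, g)
Total nodes = 6 + 3 + 3 + 4 + 1 + 5 + 2 + 2 + 2 = 28

28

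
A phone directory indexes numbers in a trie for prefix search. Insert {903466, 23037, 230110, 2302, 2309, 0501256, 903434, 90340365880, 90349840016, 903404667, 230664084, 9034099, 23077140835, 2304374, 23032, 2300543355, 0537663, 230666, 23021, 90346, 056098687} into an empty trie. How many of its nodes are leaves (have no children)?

Leaves are exactly the stored words that no other stored word extends.
Those words: "0501256", "0537663", "056098687", "2300543355", "230110", "23021", "23032", "23037", "2304374", "230664084", "230666", "23077140835", "2309", "90340365880", "903404667", "9034099", "903434", "903466", "90349840016"
Leaf count: 19

19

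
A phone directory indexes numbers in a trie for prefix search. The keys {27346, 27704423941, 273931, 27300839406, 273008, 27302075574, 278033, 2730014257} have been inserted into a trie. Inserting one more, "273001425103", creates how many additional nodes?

The longest prefix of "273001425103" already in the trie is "273001425" (length 9).
So 12 − 9 = 3 new nodes.

3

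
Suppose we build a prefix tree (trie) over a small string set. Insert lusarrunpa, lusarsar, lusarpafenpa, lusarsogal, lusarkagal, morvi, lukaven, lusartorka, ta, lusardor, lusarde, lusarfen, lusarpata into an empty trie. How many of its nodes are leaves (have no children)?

Leaves are exactly the stored words that no other stored word extends.
Those words: "lukaven", "lusarde", "lusardor", "lusarfen", "lusarkagal", "lusarpafenpa", "lusarpata", "lusarrunpa", "lusarsar", "lusarsogal", "lusartorka", "morvi", "ta"
Leaf count: 13

13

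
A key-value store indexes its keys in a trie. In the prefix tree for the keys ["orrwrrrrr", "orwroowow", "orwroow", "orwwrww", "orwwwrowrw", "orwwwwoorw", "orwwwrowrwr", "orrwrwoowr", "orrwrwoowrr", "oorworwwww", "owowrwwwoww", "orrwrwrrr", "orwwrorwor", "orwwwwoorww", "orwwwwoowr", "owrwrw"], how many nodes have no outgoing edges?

A leaf is a node with no children — equivalently, the end of a word that is not a proper prefix of any other stored word.
Those words: "oorworwwww", "orrwrrrrr", "orrwrwoowrr", "orrwrwrrr", "orwroowow", "orwwrorwor", "orwwrww", "orwwwrowrwr", "orwwwwoorww", "orwwwwoowr", "owowrwwwoww", "owrwrw"
Leaf count: 12

12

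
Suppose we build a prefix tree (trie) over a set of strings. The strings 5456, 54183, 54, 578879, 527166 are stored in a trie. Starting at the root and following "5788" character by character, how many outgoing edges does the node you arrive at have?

The children of the "5788" node are the distinct next characters among strings starting with "5788".
Distinct next characters after "5788": 7.
That node has 1 child edge.

1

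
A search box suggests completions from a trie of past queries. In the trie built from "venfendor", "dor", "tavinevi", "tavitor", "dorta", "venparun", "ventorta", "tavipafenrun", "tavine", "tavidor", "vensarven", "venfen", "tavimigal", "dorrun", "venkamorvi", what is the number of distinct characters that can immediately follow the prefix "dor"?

Follow the path "dor" to its node, then look at its outgoing edges.
Characters that immediately follow "dor" among the stored strings: {r, t}.
That node has 2 child edges.

2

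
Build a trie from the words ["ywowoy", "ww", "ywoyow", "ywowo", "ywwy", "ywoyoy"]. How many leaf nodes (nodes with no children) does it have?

A leaf is a node with no children — equivalently, the end of a word that is not a proper prefix of any other stored word.
Those words: "ww", "ywowoy", "ywoyow", "ywoyoy", "ywwy"
Leaf count: 5

5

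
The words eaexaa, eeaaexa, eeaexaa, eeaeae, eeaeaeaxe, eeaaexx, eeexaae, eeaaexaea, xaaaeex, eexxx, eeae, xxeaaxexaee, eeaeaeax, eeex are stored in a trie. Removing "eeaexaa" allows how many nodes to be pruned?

3

Walk "eeaexaa" from the leaf back toward the root, removing each node that no remaining word uses.
The suffix "xaa" (3 nodes) is used only by "eeaexaa"; the node for "eeae" still has the child "a", so pruning stops there.
Nodes removed: 3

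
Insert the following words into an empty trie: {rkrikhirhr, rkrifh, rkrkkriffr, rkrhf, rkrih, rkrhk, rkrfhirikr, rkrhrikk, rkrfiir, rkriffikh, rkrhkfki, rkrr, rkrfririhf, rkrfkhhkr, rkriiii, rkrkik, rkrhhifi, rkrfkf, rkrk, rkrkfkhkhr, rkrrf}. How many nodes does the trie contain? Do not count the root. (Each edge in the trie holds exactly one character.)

Count nodes per top-level branch (shared prefixes stored once):
  'r'-branch (rkrfhirikr, rkrfiir, rkrfkf, rkrfkhhkr, rkrfririhf, rkrhf, rkrhhifi, rkrhk, rkrhkfki, rkrhrikk, rkriffikh, rkrifh, rkrih, rkriiii, rkrikhirhr, rkrk, rkrkfkhkhr, rkrkik, rkrkkriffr, rkrr, rkrrf): 73 nodes
Sum: 73

73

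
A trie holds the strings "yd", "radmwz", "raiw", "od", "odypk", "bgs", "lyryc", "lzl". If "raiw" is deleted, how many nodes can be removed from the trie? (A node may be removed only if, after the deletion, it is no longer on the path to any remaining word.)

2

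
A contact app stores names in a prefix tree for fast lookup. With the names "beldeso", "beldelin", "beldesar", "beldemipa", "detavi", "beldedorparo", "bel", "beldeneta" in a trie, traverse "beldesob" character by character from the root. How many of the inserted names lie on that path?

2

Traverse "beldesob" character by character; count nodes along the way that are marked as word ends.
Prefixes of the query that are stored words: "bel", "beldeso"
Count: 2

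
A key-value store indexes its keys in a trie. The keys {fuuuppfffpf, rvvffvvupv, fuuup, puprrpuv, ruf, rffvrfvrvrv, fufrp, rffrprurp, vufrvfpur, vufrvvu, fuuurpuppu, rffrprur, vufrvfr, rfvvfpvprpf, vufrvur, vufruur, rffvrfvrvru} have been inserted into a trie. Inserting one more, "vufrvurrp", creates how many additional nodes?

2

"vufrvur" is already a path in the trie; the remaining "rp" must be added.
New nodes needed: |"vufrvurrp"| − 7 = 9 − 7 = 2.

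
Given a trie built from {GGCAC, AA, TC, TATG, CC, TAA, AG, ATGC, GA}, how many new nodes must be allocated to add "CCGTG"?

3

The longest prefix of "CCGTG" already in the trie is "CC" (length 2).
New nodes needed: |"CCGTG"| − 2 = 5 − 2 = 3.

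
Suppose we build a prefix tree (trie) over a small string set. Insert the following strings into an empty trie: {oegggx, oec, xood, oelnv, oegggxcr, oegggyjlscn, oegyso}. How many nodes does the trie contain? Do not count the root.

For each word, the new-node count is its length minus the longest prefix already in the trie:
  "oegggx" → 6 new (o, e, g, g, g, x)
  "oec" → prefix "oe" already present; 1 new (c)
  "xood" → 4 new (x, o, o, d)
  "oelnv" → prefix "oe" already present; 3 new (l, n, v)
  "oegggxcr" → prefix "oegggx" already present; 2 new (c, r)
  "oegggyjlscn" → prefix "oeggg" already present; 6 new (y, j, l, s, c, n)
  "oegyso" → prefix "oeg" already present; 3 new (y, s, o)
Total nodes = 6 + 1 + 4 + 3 + 2 + 6 + 3 = 25

25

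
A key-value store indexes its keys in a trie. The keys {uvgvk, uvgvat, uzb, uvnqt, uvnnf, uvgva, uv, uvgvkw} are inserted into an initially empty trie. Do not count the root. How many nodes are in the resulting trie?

15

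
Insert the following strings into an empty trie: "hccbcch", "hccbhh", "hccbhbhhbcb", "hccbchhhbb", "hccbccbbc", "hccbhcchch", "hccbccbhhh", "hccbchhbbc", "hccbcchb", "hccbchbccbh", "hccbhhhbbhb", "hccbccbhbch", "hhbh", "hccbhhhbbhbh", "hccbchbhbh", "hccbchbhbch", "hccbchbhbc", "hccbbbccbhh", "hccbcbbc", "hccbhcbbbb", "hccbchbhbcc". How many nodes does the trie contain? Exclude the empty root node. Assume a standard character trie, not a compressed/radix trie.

72

Trace insertions, counting only characters that open a new branch:
  "hccbcch" → 7 new (h, c, c, b, c, c, h)
  "hccbhh" → prefix "hccb" already present; 2 new (h, h)
  "hccbhbhhbcb" → prefix "hccbh" already present; 6 new (b, h, h, b, c, b)
  "hccbchhhbb" → prefix "hccbc" already present; 5 new (h, h, h, b, b)
  "hccbccbbc" → prefix "hccbcc" already present; 3 new (b, b, c)
  "hccbhcchch" → prefix "hccbh" already present; 5 new (c, c, h, c, h)
  "hccbccbhhh" → prefix "hccbccb" already present; 3 new (h, h, h)
  "hccbchhbbc" → prefix "hccbchh" already present; 3 new (b, b, c)
  "hccbcchb" → prefix "hccbcch" already present; 1 new (b)
  "hccbchbccbh" → prefix "hccbch" already present; 5 new (b, c, c, b, h)
  "hccbhhhbbhb" → prefix "hccbhh" already present; 5 new (h, b, b, h, b)
  "hccbccbhbch" → prefix "hccbccbh" already present; 3 new (b, c, h)
  "hhbh" → prefix "h" already present; 3 new (h, b, h)
  "hccbhhhbbhbh" → prefix "hccbhhhbbhb" already present; 1 new (h)
  "hccbchbhbh" → prefix "hccbchb" already present; 3 new (h, b, h)
  "hccbchbhbch" → prefix "hccbchbhb" already present; 2 new (c, h)
  "hccbchbhbc" → prefix "hccbchbhbc" already present; 0 new (none)
  "hccbbbccbhh" → prefix "hccb" already present; 7 new (b, b, c, c, b, h, h)
  "hccbcbbc" → prefix "hccbc" already present; 3 new (b, b, c)
  "hccbhcbbbb" → prefix "hccbhc" already present; 4 new (b, b, b, b)
  "hccbchbhbcc" → prefix "hccbchbhbc" already present; 1 new (c)
Total nodes = 7 + 2 + 6 + 5 + 3 + 5 + 3 + 3 + 1 + 5 + 5 + 3 + 3 + 1 + 3 + 2 + 0 + 7 + 3 + 4 + 1 = 72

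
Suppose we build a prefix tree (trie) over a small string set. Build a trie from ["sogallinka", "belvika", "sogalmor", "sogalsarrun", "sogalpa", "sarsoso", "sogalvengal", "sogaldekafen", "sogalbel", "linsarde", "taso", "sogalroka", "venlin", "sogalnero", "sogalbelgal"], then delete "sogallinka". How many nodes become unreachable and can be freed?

Walk "sogallinka" from the leaf back toward the root, removing each node that no remaining word uses.
The suffix "linka" (5 nodes) is used only by "sogallinka"; the node for "sogal" still has the child "m", so pruning stops there.
Nodes removed: 5

5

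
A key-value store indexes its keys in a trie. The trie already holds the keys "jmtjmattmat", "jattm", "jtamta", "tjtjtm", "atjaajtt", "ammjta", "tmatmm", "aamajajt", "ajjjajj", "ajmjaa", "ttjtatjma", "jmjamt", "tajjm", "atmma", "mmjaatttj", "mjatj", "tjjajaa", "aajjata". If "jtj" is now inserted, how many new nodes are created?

1

"jt" is already a path in the trie; the remaining "j" must be added.
So 3 − 2 = 1 new nodes.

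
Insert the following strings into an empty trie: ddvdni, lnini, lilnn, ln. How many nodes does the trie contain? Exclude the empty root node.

Trie structure (* marks end of a word):
(root)
├─ d
│  └─ d
│     └─ v
│        └─ d
│           └─ n
│              └─ i *
└─ l
   ├─ i
   │  └─ l
   │     └─ n
   │        └─ n *
   └─ n *
      └─ i
         └─ n
            └─ i *
Counting every labelled node above: 15.

15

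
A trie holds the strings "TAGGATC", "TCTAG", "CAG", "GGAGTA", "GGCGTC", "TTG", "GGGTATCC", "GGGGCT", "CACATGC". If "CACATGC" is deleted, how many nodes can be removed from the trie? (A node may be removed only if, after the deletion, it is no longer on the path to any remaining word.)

A node on "CACATGC"'s path can go only if nothing else ends at it or branches off below it.
The suffix "CATGC" (5 nodes) is used only by "CACATGC"; the node for "CA" still has the child "G", so pruning stops there.
Nodes removed: 5

5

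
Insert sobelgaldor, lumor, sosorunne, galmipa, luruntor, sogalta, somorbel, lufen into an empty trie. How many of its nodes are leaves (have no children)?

A leaf is a node with no children — equivalently, the end of a word that is not a proper prefix of any other stored word.
Those words: "galmipa", "lufen", "lumor", "luruntor", "sobelgaldor", "sogalta", "somorbel", "sosorunne"
Leaf count: 8

8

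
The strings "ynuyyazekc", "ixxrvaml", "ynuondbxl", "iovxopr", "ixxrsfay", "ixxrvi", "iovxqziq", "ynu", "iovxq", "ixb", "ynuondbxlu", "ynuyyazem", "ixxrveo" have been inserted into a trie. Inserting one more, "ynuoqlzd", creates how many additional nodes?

4

Walking "ynuoqlzd" from the root, the first 4 characters ("ynuo") follow existing edges; "q" is the first miss.
Each of the 4 remaining characters creates one node.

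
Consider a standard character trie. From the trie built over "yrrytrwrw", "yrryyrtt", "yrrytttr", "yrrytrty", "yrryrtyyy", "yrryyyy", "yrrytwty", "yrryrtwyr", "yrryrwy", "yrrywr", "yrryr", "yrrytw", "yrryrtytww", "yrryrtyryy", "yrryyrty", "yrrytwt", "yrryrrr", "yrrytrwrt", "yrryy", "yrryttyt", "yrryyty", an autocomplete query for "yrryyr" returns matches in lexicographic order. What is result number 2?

DFS of the "yrryyr" subtree visits, in order: "yrryyrtt", "yrryyrty"
The 2nd is yrryyrty.

yrryyrty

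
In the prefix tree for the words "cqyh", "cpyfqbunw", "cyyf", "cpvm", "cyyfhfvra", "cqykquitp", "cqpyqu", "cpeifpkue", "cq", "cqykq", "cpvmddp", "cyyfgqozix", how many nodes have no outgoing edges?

8

A leaf is a node with no children — equivalently, the end of a word that is not a proper prefix of any other stored word.
Those words: "cpeifpkue", "cpvmddp", "cpyfqbunw", "cqpyqu", "cqyh", "cqykquitp", "cyyfgqozix", "cyyfhfvra"
Leaf count: 8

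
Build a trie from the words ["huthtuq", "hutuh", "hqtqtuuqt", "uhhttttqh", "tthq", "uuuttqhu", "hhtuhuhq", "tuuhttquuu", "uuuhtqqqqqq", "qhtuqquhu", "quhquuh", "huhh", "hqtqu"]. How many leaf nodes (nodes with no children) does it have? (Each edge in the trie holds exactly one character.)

13

A leaf is a node with no children — equivalently, the end of a word that is not a proper prefix of any other stored word.
Those words: "hhtuhuhq", "hqtqtuuqt", "hqtqu", "huhh", "huthtuq", "hutuh", "qhtuqquhu", "quhquuh", "tthq", "tuuhttquuu", "uhhttttqh", "uuuhtqqqqqq", "uuuttqhu"
Leaf count: 13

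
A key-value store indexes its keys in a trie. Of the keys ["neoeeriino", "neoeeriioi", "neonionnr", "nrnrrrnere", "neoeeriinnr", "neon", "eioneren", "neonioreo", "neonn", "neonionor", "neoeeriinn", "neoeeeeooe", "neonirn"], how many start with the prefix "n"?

12

Walk to "n"; the words in its subtree are exactly those with that prefix.
Matches: "neoeeeeooe", "neoeeriinn", "neoeeriinnr", "neoeeriino", "neoeeriioi", "neon", "neonionnr", "neonionor", "neonioreo", "neonirn", "neonn", "nrnrrrnere"
Count: 12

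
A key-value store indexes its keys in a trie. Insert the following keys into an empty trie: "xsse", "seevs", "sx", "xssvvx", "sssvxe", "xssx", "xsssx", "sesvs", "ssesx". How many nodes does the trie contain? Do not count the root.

Trie structure (* marks end of a word):
(root)
├─ s
│  ├─ e
│  │  ├─ e
│  │  │  └─ v
│  │  │     └─ s *
│  │  └─ s
│  │     └─ v
│  │        └─ s *
│  ├─ s
│  │  ├─ e
│  │  │  └─ s
│  │  │     └─ x *
│  │  └─ s
│  │     └─ v
│  │        └─ x
│  │           └─ e *
│  └─ x *
└─ x
   └─ s
      └─ s
         ├─ e *
         ├─ s
         │  └─ x *
         ├─ v
         │  └─ v
         │     └─ x *
         └─ x *
Counting every labelled node above: 27.

27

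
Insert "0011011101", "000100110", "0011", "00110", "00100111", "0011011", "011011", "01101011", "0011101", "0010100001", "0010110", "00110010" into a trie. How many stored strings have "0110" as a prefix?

Filter for entries beginning with "0110":
Words under "0110": 01101011, 011011
Count: 2

2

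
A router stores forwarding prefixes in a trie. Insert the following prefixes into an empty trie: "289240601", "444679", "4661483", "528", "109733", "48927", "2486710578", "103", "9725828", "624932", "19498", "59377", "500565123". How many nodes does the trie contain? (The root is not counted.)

73

For each word, the new-node count is its length minus the longest prefix already in the trie:
  "289240601" → 9 new (2, 8, 9, 2, 4, 0, 6, 0, 1)
  "444679" → 6 new (4, 4, 4, 6, 7, 9)
  "4661483" → prefix "4" already present; 6 new (6, 6, 1, 4, 8, 3)
  "528" → 3 new (5, 2, 8)
  "109733" → 6 new (1, 0, 9, 7, 3, 3)
  "48927" → prefix "4" already present; 4 new (8, 9, 2, 7)
  "2486710578" → prefix "2" already present; 9 new (4, 8, 6, 7, 1, 0, 5, 7, 8)
  "103" → prefix "10" already present; 1 new (3)
  "9725828" → 7 new (9, 7, 2, 5, 8, 2, 8)
  "624932" → 6 new (6, 2, 4, 9, 3, 2)
  "19498" → prefix "1" already present; 4 new (9, 4, 9, 8)
  "59377" → prefix "5" already present; 4 new (9, 3, 7, 7)
  "500565123" → prefix "5" already present; 8 new (0, 0, 5, 6, 5, 1, 2, 3)
Total nodes = 9 + 6 + 6 + 3 + 6 + 4 + 9 + 1 + 7 + 6 + 4 + 4 + 8 = 73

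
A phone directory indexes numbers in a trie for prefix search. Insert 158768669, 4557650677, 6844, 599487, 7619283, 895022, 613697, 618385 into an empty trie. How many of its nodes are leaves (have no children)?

8

A leaf is a node with no children — equivalently, the end of a word that is not a proper prefix of any other stored word.
Those words: "158768669", "4557650677", "599487", "613697", "618385", "6844", "7619283", "895022"
Leaf count: 8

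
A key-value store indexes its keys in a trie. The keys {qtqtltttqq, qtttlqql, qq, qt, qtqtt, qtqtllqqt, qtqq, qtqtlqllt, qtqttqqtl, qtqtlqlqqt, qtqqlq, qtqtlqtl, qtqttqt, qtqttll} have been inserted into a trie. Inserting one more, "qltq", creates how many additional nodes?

"q" is already a path in the trie; the remaining "ltq" must be added.
Each of the 3 remaining characters creates one node.

3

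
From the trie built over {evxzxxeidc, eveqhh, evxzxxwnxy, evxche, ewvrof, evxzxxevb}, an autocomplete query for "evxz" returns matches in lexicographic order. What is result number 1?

evxzxxeidc

Filter for "evxz…" and sort: "evxzxxeidc", "evxzxxevb", "evxzxxwnxy"
The 1st is evxzxxeidc.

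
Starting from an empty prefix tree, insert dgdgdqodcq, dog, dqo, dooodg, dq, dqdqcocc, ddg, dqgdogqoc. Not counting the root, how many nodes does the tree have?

Count nodes per top-level branch (shared prefixes stored once):
  'd'-branch (ddg, dgdgdqodcq, dog, dooodg, dq, dqdqcocc, dqgdogqoc, dqo): 33 nodes
Sum: 33

33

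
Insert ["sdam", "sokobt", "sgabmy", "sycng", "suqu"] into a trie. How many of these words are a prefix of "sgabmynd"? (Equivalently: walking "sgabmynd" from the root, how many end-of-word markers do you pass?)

Traverse "sgabmynd" character by character; count nodes along the way that are marked as word ends.
Prefixes of the query that are stored words: "sgabmy"
Count: 1

1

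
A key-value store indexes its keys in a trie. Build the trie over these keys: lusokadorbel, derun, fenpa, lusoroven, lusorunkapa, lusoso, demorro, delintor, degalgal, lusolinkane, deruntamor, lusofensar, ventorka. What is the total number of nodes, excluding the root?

78

Insert word by word; a character creates a node only if that edge doesn't already exist:
  "lusokadorbel" → 12 new (l, u, s, o, k, a, d, o, r, b, e, l)
  "derun" → 5 new (d, e, r, u, n)
  "fenpa" → 5 new (f, e, n, p, a)
  "lusoroven" → prefix "luso" already present; 5 new (r, o, v, e, n)
  "lusorunkapa" → prefix "lusor" already present; 6 new (u, n, k, a, p, a)
  "lusoso" → prefix "luso" already present; 2 new (s, o)
  "demorro" → prefix "de" already present; 5 new (m, o, r, r, o)
  "delintor" → prefix "de" already present; 6 new (l, i, n, t, o, r)
  "degalgal" → prefix "de" already present; 6 new (g, a, l, g, a, l)
  "lusolinkane" → prefix "luso" already present; 7 new (l, i, n, k, a, n, e)
  "deruntamor" → prefix "derun" already present; 5 new (t, a, m, o, r)
  "lusofensar" → prefix "luso" already present; 6 new (f, e, n, s, a, r)
  "ventorka" → 8 new (v, e, n, t, o, r, k, a)
Total nodes = 12 + 5 + 5 + 5 + 6 + 2 + 5 + 6 + 6 + 7 + 5 + 6 + 8 = 78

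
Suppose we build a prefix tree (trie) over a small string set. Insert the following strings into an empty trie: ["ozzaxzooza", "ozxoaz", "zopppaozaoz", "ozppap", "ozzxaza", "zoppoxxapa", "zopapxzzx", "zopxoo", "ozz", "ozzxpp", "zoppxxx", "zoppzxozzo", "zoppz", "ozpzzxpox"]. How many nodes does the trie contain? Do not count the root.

65

For each word, the new-node count is its length minus the longest prefix already in the trie:
  "ozzaxzooza" → 10 new (o, z, z, a, x, z, o, o, z, a)
  "ozxoaz" → prefix "oz" already present; 4 new (x, o, a, z)
  "zopppaozaoz" → 11 new (z, o, p, p, p, a, o, z, a, o, z)
  "ozppap" → prefix "oz" already present; 4 new (p, p, a, p)
  "ozzxaza" → prefix "ozz" already present; 4 new (x, a, z, a)
  "zoppoxxapa" → prefix "zopp" already present; 6 new (o, x, x, a, p, a)
  "zopapxzzx" → prefix "zop" already present; 6 new (a, p, x, z, z, x)
  "zopxoo" → prefix "zop" already present; 3 new (x, o, o)
  "ozz" → prefix "ozz" already present; 0 new (none)
  "ozzxpp" → prefix "ozzx" already present; 2 new (p, p)
  "zoppxxx" → prefix "zopp" already present; 3 new (x, x, x)
  "zoppzxozzo" → prefix "zopp" already present; 6 new (z, x, o, z, z, o)
  "zoppz" → prefix "zoppz" already present; 0 new (none)
  "ozpzzxpox" → prefix "ozp" already present; 6 new (z, z, x, p, o, x)
Total nodes = 10 + 4 + 11 + 4 + 4 + 6 + 6 + 3 + 0 + 2 + 3 + 6 + 0 + 6 = 65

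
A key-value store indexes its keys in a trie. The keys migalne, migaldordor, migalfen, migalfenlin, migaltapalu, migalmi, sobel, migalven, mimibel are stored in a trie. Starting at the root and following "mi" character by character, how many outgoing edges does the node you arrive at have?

Walk "mi" from the root, arriving at one node.
Characters that immediately follow "mi" among the stored strings: {g, m}.
That node has 2 child edges.

2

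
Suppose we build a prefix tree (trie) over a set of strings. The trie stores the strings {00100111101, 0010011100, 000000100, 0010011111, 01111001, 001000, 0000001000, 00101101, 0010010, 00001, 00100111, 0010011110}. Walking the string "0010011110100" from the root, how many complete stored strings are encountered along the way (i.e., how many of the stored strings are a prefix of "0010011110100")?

3

Check each prefix of "0010011110100" against the stored set — each match is an end-marker on the path.
Prefixes of the query that are stored words: "00100111", "0010011110", "00100111101"
Count: 3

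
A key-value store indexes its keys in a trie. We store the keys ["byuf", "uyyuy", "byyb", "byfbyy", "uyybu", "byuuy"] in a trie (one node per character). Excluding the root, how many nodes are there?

Trie structure (* marks end of a word):
(root)
├─ b
│  └─ y
│     ├─ f
│     │  └─ b
│     │     └─ y
│     │        └─ y *
│     ├─ u
│     │  ├─ f *
│     │  └─ u
│     │     └─ y *
│     └─ y
│        └─ b *
└─ u
   └─ y
      └─ y
         ├─ b
         │  └─ u *
         └─ u
            └─ y *
Counting every labelled node above: 19.

19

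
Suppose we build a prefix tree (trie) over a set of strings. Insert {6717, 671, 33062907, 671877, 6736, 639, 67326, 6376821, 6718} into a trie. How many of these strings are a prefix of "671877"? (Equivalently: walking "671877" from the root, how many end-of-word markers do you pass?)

3

Walk "671877" from the root; an end-of-word marker is hit whenever a stored word is a prefix of "671877".
Prefixes of the query that are stored words: "671", "6718", "671877"
Count: 3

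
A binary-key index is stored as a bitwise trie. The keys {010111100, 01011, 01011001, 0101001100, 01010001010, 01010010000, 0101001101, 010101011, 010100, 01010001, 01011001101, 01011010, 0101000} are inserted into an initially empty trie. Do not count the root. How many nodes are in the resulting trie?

Trie structure (* marks end of a word):
(root)
└─ 0
   └─ 1
      └─ 0
         └─ 1
            ├─ 0
            │  ├─ 0 *
            │  │  ├─ 0 *
            │  │  │  └─ 1 *
            │  │  │     └─ 0
            │  │  │        └─ 1
            │  │  │           └─ 0 *
            │  │  └─ 1
            │  │     ├─ 0
            │  │     │  └─ 0
            │  │     │     └─ 0
            │  │     │        └─ 0 *
            │  │     └─ 1
            │  │        └─ 0
            │  │           ├─ 0 *
            │  │           └─ 1 *
            │  └─ 1
            │     └─ 0
            │        └─ 1
            │           └─ 1 *
            └─ 1 *
               ├─ 0
               │  ├─ 0
               │  │  └─ 1 *
               │  │     └─ 1
               │  │        └─ 0
               │  │           └─ 1 *
               │  └─ 1
               │     └─ 0 *
               └─ 1
                  └─ 1
                     └─ 0
                        └─ 0 *
Counting every labelled node above: 37.

37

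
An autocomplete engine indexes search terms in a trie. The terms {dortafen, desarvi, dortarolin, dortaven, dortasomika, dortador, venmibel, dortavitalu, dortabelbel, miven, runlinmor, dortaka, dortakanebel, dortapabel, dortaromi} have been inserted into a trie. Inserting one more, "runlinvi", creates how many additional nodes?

2

"runlin" is already a path in the trie; the remaining "vi" must be added.
Each of the 2 remaining characters creates one node.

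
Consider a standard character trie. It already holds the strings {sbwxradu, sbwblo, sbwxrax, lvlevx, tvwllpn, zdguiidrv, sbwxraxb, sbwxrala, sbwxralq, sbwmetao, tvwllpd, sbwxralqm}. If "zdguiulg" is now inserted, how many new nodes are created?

3

The longest prefix of "zdguiulg" already in the trie is "zdgui" (length 5).
So 8 − 5 = 3 new nodes.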